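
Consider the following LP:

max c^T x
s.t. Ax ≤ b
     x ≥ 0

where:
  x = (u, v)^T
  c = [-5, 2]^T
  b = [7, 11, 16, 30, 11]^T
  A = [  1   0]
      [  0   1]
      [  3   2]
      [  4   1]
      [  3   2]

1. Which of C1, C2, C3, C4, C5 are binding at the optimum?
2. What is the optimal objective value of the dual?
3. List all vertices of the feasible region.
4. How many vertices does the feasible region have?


1. C5
2. 11
3. (0, 0), (3.667, 0), (0, 5.5)
4. 3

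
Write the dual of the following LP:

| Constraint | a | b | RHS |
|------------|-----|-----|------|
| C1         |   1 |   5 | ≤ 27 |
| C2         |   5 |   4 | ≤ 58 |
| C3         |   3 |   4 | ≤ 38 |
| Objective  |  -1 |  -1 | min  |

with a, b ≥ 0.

Primal min cᵀx s.t. Ax ≤ b, x ≥ 0  →  Dual max −bᵀy s.t. Aᵀy ≥ −c, y ≥ 0.

Maximize: z = -27y1 - 58y2 - 38y3

Subject to:
  y1 + 5y2 + 3y3 ≥ 1
  5y1 + 4y2 + 4y3 ≥ 1
  y1, y2, y3 ≥ 0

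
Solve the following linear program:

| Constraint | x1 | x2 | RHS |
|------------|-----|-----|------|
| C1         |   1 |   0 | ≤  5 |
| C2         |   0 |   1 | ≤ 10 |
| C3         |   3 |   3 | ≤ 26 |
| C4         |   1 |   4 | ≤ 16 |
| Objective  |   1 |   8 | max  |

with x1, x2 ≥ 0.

Evaluate the objective at each vertex of the feasible region:
  z(0, 0) = 0
  z(5, 0) = 5
  z(5, 2.75) = 27
  z(0, 4) = 32  ←
The maximum is at x1 = 0, x2 = 4.

x1 = 0, x2 = 4, z = 32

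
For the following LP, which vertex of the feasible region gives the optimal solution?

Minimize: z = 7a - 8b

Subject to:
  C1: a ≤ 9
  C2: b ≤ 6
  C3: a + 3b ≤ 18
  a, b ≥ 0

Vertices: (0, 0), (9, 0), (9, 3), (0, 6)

Evaluate the objective at each vertex of the feasible region:
  z(0, 0) = 0
  z(9, 0) = 63
  z(9, 3) = 39
  z(0, 6) = -48  ←
The minimum is at a = 0, b = 6.

(0, 6)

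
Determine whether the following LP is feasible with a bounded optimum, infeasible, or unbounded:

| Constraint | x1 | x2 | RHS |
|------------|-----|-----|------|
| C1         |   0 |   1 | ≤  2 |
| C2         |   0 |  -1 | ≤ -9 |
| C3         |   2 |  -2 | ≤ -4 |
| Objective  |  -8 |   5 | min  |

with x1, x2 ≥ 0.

Infeasible (no feasible solution exists)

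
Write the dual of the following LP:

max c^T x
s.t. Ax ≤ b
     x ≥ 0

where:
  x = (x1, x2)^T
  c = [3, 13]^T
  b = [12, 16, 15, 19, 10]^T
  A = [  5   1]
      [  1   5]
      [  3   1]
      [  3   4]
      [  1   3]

Primal max cᵀx s.t. Ax ≤ b, x ≥ 0  →  Dual min bᵀy s.t. Aᵀy ≥ c, y ≥ 0.

Minimize: z = 12y1 + 16y2 + 15y3 + 19y4 + 10y5

Subject to:
  5y1 + y2 + 3y3 + 3y4 + y5 ≥ 3
  y1 + 5y2 + y3 + 4y4 + 3y5 ≥ 13
  y1, y2, y3, y4, y5 ≥ 0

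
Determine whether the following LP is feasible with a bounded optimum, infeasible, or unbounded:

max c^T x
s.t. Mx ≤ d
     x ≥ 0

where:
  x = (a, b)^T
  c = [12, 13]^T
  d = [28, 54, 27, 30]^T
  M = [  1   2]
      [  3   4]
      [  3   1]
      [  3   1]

Feasible with a bounded optimal solution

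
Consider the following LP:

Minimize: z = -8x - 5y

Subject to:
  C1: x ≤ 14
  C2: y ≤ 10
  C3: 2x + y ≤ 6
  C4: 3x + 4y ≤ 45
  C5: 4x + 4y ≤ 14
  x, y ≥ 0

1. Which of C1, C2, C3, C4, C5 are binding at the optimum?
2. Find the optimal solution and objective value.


1. C3, C5
2. x = 2.5, y = 1, z = -25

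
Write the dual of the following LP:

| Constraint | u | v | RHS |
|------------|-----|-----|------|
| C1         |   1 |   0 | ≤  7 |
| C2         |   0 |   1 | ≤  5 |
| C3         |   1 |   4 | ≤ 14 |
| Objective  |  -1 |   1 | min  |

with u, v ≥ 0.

Primal min cᵀx s.t. Ax ≤ b, x ≥ 0  →  Dual max −bᵀy s.t. Aᵀy ≥ −c, y ≥ 0.

Maximize: z = -7y1 - 5y2 - 14y3

Subject to:
  y1 + y3 ≥ 1
  y2 + 4y3 ≥ -1
  y1, y2, y3 ≥ 0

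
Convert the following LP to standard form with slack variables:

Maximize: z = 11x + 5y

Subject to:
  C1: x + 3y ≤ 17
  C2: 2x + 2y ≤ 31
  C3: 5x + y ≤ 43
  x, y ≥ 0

max z = 11x + 5y

s.t.
  x + 3y + s1 = 17
  2x + 2y + s2 = 31
  5x + y + s3 = 43
  x, y, s1, s2, s3 ≥ 0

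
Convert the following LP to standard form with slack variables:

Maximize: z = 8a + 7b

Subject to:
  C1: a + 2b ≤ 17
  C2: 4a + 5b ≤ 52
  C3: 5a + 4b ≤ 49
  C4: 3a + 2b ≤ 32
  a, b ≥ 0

max z = 8a + 7b

s.t.
  a + 2b + s1 = 17
  4a + 5b + s2 = 52
  5a + 4b + s3 = 49
  3a + 2b + s4 = 32
  a, b, s1, s2, s3, s4 ≥ 0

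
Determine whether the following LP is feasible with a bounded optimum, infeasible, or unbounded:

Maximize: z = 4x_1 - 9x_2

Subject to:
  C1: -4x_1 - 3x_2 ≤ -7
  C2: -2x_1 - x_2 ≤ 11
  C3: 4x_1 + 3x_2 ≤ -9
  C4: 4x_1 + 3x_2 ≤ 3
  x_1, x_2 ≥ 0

Infeasible (no feasible solution exists)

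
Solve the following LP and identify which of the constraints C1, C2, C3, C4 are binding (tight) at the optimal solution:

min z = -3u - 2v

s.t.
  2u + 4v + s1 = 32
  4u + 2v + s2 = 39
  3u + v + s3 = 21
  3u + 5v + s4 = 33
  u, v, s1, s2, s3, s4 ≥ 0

At u = 6, v = 3, compute slack b - a·x for each constraint:
  C1: 32 − 24 = 8  (slack)
  C2: 39 − 30 = 9  (slack)
  C3: 21 − 21 = 0  (binding)
  C4: 33 − 33 = 0  (binding)

Optimal: u = 6, v = 3
Binding: C3, C4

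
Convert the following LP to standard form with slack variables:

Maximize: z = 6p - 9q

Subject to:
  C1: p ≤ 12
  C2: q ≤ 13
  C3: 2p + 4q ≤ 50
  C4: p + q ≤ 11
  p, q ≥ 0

max z = 6p - 9q

s.t.
  p + s1 = 12
  q + s2 = 13
  2p + 4q + s3 = 50
  p + q + s4 = 11
  p, q, s1, s2, s3, s4 ≥ 0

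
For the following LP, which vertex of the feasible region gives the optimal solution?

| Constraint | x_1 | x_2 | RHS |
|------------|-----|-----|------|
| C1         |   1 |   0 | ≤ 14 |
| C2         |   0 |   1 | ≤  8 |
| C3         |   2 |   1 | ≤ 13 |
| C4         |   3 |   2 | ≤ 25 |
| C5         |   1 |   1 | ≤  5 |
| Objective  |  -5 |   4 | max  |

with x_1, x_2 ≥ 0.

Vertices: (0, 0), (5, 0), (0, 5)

Evaluate the objective at each vertex of the feasible region:
  z(0, 0) = 0
  z(5, 0) = -25
  z(0, 5) = 20  ←
The maximum is at x_1 = 0, x_2 = 5.

(0, 5)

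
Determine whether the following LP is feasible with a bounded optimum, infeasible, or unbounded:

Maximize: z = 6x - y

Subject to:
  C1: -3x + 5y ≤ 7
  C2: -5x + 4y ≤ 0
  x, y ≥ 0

Unbounded (objective can increase without bound)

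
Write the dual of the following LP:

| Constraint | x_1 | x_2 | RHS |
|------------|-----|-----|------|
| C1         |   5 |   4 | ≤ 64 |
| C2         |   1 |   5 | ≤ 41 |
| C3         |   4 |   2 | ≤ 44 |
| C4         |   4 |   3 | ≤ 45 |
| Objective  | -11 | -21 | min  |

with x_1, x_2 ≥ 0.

Primal min cᵀx s.t. Ax ≤ b, x ≥ 0  →  Dual max −bᵀy s.t. Aᵀy ≥ −c, y ≥ 0.

Maximize: z = -64y1 - 41y2 - 44y3 - 45y4

Subject to:
  5y1 + y2 + 4y3 + 4y4 ≥ 11
  4y1 + 5y2 + 2y3 + 3y4 ≥ 21
  y1, y2, y3, y4 ≥ 0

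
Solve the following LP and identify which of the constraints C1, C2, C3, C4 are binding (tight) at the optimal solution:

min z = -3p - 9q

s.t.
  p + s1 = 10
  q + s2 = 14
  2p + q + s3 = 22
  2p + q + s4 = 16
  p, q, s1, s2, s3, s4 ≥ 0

At p = 1, q = 14, compute slack b - a·x for each constraint:
  C1: 10 − 1 = 9  (slack)
  C2: 14 − 14 = 0  (binding)
  C3: 22 − 16 = 6  (slack)
  C4: 16 − 16 = 0  (binding)

Optimal: p = 1, q = 14
Binding: C2, C4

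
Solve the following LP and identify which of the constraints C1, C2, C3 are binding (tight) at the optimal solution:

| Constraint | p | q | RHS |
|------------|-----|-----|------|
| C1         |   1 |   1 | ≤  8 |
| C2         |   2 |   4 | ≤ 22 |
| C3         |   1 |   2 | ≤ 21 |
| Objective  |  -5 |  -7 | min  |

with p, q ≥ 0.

At p = 5, q = 3, compute slack b - a·x for each constraint:
  C1: 8 − 8 = 0  (binding)
  C2: 22 − 22 = 0  (binding)
  C3: 21 − 11 = 10  (slack)

Optimal: p = 5, q = 3
Binding: C1, C2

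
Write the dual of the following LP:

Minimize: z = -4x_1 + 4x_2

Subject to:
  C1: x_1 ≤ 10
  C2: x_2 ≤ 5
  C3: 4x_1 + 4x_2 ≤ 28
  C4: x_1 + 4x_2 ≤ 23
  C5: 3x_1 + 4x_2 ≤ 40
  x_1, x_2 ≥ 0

Primal min cᵀx s.t. Ax ≤ b, x ≥ 0  →  Dual max −bᵀy s.t. Aᵀy ≥ −c, y ≥ 0.

Maximize: z = -10y1 - 5y2 - 28y3 - 23y4 - 40y5

Subject to:
  y1 + 4y3 + y4 + 3y5 ≥ 4
  y2 + 4y3 + 4y4 + 4y5 ≥ -4
  y1, y2, y3, y4, y5 ≥ 0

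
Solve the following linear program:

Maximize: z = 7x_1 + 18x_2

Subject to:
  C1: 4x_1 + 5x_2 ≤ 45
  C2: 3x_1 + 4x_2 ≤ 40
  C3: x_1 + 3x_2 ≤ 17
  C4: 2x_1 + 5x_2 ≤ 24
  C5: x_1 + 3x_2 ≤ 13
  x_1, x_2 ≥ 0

Evaluate the objective at each vertex of the feasible region:
  z(0, 0) = 0
  z(11.25, 0) = 78.75
  z(10.5, 0.6) = 84.3
  z(7, 2) = 85  ←
  z(0, 4.333) = 78
The maximum is at x_1 = 7, x_2 = 2.

x_1 = 7, x_2 = 2, z = 85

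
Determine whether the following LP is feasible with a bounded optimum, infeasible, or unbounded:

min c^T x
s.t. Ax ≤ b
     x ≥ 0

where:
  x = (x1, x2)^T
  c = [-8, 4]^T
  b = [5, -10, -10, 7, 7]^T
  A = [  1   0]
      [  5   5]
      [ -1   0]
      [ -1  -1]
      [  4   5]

Infeasible (no feasible solution exists)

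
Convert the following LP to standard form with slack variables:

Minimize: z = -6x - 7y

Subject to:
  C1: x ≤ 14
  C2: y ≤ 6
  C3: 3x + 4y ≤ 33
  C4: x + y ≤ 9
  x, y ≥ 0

min z = -6x - 7y

s.t.
  x + s1 = 14
  y + s2 = 6
  3x + 4y + s3 = 33
  x + y + s4 = 9
  x, y, s1, s2, s3, s4 ≥ 0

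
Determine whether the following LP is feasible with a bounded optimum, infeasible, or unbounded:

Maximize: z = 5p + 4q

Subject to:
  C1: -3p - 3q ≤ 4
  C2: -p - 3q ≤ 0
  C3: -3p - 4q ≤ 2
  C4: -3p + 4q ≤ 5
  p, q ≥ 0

Unbounded (objective can increase without bound)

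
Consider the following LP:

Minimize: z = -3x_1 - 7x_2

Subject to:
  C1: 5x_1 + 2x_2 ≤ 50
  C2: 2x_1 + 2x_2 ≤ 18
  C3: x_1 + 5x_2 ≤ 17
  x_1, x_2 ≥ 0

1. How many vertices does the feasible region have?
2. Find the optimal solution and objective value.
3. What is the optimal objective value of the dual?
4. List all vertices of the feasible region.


1. 4
2. x_1 = 7, x_2 = 2, z = -35
3. -35
4. (0, 0), (9, 0), (7, 2), (0, 3.4)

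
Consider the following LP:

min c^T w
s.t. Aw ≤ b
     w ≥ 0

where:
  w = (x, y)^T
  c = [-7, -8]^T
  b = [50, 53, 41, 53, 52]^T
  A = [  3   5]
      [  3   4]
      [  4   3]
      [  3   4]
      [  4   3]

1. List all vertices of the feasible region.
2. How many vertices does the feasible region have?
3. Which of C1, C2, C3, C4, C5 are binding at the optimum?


1. (0, 0), (10.25, 0), (5, 7), (0, 10)
2. 4
3. C1, C3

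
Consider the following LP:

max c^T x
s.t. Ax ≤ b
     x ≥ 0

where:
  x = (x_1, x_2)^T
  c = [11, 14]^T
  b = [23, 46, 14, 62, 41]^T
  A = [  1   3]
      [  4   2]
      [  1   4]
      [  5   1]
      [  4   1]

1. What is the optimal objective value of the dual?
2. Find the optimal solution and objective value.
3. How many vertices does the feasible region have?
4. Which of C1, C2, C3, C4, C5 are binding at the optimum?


1. 124
2. x_1 = 10, x_2 = 1, z = 124
3. 4
4. C3, C5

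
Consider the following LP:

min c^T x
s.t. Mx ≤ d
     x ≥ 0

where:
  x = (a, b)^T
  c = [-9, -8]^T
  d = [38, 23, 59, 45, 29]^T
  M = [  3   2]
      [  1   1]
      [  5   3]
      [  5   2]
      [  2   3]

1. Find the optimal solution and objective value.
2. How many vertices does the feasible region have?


1. a = 7, b = 5, z = -103
2. 4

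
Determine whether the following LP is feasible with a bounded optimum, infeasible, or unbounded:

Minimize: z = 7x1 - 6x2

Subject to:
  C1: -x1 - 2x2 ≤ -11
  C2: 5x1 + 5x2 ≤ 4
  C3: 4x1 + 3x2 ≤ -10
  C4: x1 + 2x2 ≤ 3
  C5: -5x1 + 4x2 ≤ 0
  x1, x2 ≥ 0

Infeasible (no feasible solution exists)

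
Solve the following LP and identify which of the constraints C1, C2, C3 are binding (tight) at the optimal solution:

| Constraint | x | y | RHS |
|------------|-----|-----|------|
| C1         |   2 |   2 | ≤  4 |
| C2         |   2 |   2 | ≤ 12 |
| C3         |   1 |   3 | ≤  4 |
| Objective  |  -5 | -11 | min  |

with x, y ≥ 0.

At x = 1, y = 1, compute slack b - a·x for each constraint:
  C1: 4 − 4 = 0  (binding)
  C2: 12 − 4 = 8  (slack)
  C3: 4 − 4 = 0  (binding)

Optimal: x = 1, y = 1
Binding: C1, C3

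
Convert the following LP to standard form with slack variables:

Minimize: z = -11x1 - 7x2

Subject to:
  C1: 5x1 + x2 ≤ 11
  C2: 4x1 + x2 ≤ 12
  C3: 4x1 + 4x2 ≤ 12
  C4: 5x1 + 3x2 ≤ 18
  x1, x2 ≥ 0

min z = -11x1 - 7x2

s.t.
  5x1 + x2 + s1 = 11
  4x1 + x2 + s2 = 12
  4x1 + 4x2 + s3 = 12
  5x1 + 3x2 + s4 = 18
  x1, x2, s1, s2, s3, s4 ≥ 0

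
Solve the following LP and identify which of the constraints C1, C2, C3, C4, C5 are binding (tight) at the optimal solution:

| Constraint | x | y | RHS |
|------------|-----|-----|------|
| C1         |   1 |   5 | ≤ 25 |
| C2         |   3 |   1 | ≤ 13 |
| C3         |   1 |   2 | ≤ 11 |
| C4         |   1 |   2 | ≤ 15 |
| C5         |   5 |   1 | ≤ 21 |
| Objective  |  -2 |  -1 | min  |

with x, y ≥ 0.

At x = 3, y = 4, compute slack b - a·x for each constraint:
  C1: 25 − 23 = 2  (slack)
  C2: 13 − 13 = 0  (binding)
  C3: 11 − 11 = 0  (binding)
  C4: 15 − 11 = 4  (slack)
  C5: 21 − 19 = 2  (slack)

Optimal: x = 3, y = 4
Binding: C2, C3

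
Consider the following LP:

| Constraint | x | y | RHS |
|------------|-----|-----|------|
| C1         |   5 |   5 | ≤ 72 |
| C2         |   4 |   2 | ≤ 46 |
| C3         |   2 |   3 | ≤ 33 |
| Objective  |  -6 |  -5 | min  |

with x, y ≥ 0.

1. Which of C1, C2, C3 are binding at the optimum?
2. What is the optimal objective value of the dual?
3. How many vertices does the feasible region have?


1. C2, C3
2. -79
3. 4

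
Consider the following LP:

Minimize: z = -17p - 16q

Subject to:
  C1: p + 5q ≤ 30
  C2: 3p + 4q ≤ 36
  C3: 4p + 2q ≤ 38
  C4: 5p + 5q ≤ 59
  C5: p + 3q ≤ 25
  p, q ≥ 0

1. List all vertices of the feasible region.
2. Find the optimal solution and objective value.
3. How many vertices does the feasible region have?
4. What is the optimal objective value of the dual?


1. (0, 0), (9.5, 0), (8, 3), (5.455, 4.909), (0, 6)
2. p = 8, q = 3, z = -184
3. 5
4. -184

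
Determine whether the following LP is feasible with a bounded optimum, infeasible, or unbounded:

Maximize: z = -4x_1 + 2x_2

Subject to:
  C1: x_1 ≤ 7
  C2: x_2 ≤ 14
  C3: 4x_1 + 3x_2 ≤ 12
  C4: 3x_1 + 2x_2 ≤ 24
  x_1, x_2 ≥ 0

Feasible with a bounded optimal solution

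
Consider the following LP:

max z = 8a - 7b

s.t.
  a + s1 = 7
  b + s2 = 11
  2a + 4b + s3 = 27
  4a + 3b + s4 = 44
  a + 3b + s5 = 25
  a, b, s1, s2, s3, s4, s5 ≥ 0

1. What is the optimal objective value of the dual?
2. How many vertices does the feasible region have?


1. 56
2. 4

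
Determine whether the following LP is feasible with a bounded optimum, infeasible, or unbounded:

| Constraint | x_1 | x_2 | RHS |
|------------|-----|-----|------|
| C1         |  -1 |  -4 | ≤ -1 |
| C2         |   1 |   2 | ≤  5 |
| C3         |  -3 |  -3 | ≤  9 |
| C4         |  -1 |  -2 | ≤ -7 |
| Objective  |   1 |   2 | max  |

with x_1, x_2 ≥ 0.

Infeasible (no feasible solution exists)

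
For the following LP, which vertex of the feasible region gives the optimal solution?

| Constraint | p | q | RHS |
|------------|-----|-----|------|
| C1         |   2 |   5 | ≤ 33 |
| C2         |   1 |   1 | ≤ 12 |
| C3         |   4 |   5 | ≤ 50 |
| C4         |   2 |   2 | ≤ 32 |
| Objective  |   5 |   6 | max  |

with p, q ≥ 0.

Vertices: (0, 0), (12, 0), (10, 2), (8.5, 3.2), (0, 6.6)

Evaluate the objective at each vertex of the feasible region:
  z(0, 0) = 0
  z(12, 0) = 60
  z(10, 2) = 62  ←
  z(8.5, 3.2) = 61.7
  z(0, 6.6) = 39.6
The maximum is at p = 10, q = 2.

(10, 2)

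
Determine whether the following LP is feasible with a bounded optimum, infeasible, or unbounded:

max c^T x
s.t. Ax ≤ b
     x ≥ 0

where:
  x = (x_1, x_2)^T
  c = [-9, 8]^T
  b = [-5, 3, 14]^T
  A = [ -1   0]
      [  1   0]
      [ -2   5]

Infeasible (no feasible solution exists)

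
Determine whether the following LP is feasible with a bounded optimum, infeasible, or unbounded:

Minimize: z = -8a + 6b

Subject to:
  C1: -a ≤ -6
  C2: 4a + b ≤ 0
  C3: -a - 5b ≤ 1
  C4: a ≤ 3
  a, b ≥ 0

Infeasible (no feasible solution exists)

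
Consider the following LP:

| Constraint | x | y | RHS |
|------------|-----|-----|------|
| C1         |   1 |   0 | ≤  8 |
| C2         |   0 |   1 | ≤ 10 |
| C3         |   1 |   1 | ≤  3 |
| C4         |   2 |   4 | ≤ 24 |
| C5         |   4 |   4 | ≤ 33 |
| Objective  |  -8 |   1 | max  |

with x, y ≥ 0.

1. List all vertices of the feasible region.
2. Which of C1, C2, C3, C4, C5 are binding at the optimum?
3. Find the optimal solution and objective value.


1. (0, 0), (3, 0), (0, 3)
2. C3
3. x = 0, y = 3, z = 3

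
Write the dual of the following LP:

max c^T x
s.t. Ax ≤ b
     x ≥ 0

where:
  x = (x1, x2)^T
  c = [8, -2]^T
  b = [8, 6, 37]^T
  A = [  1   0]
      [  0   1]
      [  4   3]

Primal max cᵀx s.t. Ax ≤ b, x ≥ 0  →  Dual min bᵀy s.t. Aᵀy ≥ c, y ≥ 0.

Minimize: z = 8y1 + 6y2 + 37y3

Subject to:
  y1 + 4y3 ≥ 8
  y2 + 3y3 ≥ -2
  y1, y2, y3 ≥ 0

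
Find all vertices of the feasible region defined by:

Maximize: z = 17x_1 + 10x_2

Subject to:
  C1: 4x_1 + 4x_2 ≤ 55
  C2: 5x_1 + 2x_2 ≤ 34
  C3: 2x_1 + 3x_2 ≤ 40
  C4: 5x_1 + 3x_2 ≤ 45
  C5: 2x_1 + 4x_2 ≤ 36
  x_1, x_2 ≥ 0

(0, 0), (6.8, 0), (4, 7), (0, 9)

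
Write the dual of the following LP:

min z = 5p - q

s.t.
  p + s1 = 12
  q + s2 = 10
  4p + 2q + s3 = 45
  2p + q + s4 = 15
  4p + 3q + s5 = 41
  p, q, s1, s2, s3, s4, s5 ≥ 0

Primal min cᵀx s.t. Ax ≤ b, x ≥ 0  →  Dual max −bᵀy s.t. Aᵀy ≥ −c, y ≥ 0.

Maximize: z = -12y1 - 10y2 - 45y3 - 15y4 - 41y5

Subject to:
  y1 + 4y3 + 2y4 + 4y5 ≥ -5
  y2 + 2y3 + y4 + 3y5 ≥ 1
  y1, y2, y3, y4, y5 ≥ 0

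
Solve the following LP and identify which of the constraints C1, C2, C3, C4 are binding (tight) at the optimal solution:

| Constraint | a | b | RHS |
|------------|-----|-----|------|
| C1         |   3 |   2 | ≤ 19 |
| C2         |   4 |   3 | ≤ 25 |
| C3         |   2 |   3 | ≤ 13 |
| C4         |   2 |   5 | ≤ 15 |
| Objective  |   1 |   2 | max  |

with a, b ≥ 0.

At a = 5, b = 1, compute slack b - a·x for each constraint:
  C1: 19 − 17 = 2  (slack)
  C2: 25 − 23 = 2  (slack)
  C3: 13 − 13 = 0  (binding)
  C4: 15 − 15 = 0  (binding)

Optimal: a = 5, b = 1
Binding: C3, C4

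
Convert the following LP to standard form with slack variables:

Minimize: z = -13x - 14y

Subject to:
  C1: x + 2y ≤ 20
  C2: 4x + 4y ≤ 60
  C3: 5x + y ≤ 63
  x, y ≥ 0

min z = -13x - 14y

s.t.
  x + 2y + s1 = 20
  4x + 4y + s2 = 60
  5x + y + s3 = 63
  x, y, s1, s2, s3 ≥ 0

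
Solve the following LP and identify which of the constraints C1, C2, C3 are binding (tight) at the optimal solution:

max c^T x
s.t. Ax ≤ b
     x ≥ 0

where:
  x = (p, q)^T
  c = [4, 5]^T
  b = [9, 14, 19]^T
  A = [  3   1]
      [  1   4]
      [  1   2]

At p = 2, q = 3, compute slack b - a·x for each constraint:
  C1: 9 − 9 = 0  (binding)
  C2: 14 − 14 = 0  (binding)
  C3: 19 − 8 = 11  (slack)

Optimal: p = 2, q = 3
Binding: C1, C2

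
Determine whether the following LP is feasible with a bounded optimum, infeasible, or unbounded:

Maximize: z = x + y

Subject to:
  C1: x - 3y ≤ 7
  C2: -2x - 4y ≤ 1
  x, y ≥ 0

Unbounded (objective can increase without bound)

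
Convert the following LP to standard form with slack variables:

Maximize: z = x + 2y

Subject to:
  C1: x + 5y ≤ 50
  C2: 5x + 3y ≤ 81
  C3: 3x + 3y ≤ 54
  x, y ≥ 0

max z = x + 2y

s.t.
  x + 5y + s1 = 50
  5x + 3y + s2 = 81
  3x + 3y + s3 = 54
  x, y, s1, s2, s3 ≥ 0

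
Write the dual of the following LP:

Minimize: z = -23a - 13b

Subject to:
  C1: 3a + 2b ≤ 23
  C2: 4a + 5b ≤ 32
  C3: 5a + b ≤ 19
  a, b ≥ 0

Primal min cᵀx s.t. Ax ≤ b, x ≥ 0  →  Dual max −bᵀy s.t. Aᵀy ≥ −c, y ≥ 0.

Maximize: z = -23y1 - 32y2 - 19y3

Subject to:
  3y1 + 4y2 + 5y3 ≥ 23
  2y1 + 5y2 + y3 ≥ 13
  y1, y2, y3 ≥ 0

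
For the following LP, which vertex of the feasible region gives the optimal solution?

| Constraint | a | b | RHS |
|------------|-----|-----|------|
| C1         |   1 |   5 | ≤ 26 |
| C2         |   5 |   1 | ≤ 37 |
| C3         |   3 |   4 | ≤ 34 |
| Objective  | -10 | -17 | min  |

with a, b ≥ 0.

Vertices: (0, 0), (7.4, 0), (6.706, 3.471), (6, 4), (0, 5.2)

Evaluate the objective at each vertex of the feasible region:
  z(0, 0) = 0
  z(7.4, 0) = -74
  z(6.706, 3.471) = -126.1
  z(6, 4) = -128  ←
  z(0, 5.2) = -88.4
The minimum is at a = 6, b = 4.

(6, 4)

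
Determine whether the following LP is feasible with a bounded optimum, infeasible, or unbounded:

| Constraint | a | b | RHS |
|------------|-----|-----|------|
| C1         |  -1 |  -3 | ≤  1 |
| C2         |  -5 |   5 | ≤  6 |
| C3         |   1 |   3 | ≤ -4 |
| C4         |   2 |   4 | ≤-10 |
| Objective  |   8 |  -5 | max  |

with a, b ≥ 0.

Infeasible (no feasible solution exists)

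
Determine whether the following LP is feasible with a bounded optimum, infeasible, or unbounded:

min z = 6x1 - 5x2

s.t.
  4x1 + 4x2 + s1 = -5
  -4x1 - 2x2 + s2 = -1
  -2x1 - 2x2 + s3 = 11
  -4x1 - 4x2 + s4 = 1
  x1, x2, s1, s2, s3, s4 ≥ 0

Infeasible (no feasible solution exists)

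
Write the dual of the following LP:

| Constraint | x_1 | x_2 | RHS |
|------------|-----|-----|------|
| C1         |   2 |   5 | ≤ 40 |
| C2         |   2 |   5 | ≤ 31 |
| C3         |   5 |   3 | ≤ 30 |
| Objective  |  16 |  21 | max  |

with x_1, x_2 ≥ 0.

Primal max cᵀx s.t. Ax ≤ b, x ≥ 0  →  Dual min bᵀy s.t. Aᵀy ≥ c, y ≥ 0.

Minimize: z = 40y1 + 31y2 + 30y3

Subject to:
  2y1 + 2y2 + 5y3 ≥ 16
  5y1 + 5y2 + 3y3 ≥ 21
  y1, y2, y3 ≥ 0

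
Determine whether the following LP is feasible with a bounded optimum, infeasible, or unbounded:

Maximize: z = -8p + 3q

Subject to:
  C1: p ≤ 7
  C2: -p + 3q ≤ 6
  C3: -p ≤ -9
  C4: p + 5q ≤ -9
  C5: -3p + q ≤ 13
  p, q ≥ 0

Infeasible (no feasible solution exists)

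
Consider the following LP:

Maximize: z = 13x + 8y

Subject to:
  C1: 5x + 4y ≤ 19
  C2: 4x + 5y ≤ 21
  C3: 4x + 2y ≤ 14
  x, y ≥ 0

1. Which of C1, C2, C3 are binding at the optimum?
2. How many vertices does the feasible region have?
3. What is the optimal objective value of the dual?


1. C1, C3
2. 5
3. 47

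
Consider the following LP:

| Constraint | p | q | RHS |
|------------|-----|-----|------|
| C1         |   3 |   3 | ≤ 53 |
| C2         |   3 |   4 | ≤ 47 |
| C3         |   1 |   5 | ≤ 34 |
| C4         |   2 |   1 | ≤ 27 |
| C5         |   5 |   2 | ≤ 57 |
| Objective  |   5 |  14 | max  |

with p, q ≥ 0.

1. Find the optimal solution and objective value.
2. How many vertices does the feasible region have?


1. p = 9, q = 5, z = 115
2. 5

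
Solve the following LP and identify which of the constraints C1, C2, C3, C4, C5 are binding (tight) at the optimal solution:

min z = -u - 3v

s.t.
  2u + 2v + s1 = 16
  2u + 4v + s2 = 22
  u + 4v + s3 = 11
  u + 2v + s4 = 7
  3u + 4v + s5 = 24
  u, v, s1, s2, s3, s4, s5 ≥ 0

At u = 3, v = 2, compute slack b - a·x for each constraint:
  C1: 16 − 10 = 6  (slack)
  C2: 22 − 14 = 8  (slack)
  C3: 11 − 11 = 0  (binding)
  C4: 7 − 7 = 0  (binding)
  C5: 24 − 17 = 7  (slack)

Optimal: u = 3, v = 2
Binding: C3, C4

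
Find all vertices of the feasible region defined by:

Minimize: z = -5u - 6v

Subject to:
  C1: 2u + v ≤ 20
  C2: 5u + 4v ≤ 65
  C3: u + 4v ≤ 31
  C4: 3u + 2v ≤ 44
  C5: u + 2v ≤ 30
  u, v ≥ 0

(0, 0), (10, 0), (7, 6), (0, 7.75)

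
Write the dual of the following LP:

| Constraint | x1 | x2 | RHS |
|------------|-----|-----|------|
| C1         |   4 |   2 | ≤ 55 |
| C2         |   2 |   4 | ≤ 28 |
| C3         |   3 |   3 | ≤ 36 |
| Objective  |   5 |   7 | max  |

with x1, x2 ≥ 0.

Primal max cᵀx s.t. Ax ≤ b, x ≥ 0  →  Dual min bᵀy s.t. Aᵀy ≥ c, y ≥ 0.

Minimize: z = 55y1 + 28y2 + 36y3

Subject to:
  4y1 + 2y2 + 3y3 ≥ 5
  2y1 + 4y2 + 3y3 ≥ 7
  y1, y2, y3 ≥ 0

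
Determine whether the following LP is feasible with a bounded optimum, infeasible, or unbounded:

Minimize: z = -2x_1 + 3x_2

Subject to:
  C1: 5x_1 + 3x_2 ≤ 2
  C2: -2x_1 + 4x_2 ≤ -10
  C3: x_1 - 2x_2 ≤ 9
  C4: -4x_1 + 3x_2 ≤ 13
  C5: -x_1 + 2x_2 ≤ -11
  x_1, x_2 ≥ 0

Infeasible (no feasible solution exists)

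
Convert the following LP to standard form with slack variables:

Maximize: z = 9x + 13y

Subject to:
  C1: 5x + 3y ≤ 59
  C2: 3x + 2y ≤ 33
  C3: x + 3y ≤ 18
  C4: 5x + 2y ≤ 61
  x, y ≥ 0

max z = 9x + 13y

s.t.
  5x + 3y + s1 = 59
  3x + 2y + s2 = 33
  x + 3y + s3 = 18
  5x + 2y + s4 = 61
  x, y, s1, s2, s3, s4 ≥ 0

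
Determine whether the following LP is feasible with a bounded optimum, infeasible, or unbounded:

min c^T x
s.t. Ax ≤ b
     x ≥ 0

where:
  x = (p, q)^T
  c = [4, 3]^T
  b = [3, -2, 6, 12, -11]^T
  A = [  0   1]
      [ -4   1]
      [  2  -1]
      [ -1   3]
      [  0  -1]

Infeasible (no feasible solution exists)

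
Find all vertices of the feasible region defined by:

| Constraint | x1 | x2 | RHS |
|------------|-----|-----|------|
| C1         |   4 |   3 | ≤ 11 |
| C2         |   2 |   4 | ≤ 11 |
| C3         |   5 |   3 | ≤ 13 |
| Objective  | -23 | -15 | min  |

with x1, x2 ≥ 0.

(0, 0), (2.6, 0), (2, 1), (1.1, 2.2), (0, 2.75)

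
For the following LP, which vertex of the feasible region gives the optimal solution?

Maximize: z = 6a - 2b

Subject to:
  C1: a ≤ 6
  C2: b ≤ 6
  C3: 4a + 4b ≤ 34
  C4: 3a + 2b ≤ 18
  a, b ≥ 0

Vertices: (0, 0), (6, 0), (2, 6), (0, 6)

Evaluate the objective at each vertex of the feasible region:
  z(0, 0) = 0
  z(6, 0) = 36  ←
  z(2, 6) = 0
  z(0, 6) = -12
The maximum is at a = 6, b = 0.

(6, 0)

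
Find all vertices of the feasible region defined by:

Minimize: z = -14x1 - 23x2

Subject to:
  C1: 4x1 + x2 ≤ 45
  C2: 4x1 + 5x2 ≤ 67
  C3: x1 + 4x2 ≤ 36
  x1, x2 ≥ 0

(0, 0), (11.25, 0), (9.875, 5.5), (8, 7), (0, 9)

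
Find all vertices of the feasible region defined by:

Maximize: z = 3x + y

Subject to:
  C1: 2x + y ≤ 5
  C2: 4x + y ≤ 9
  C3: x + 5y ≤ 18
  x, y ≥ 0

(0, 0), (2.25, 0), (2, 1), (0.7778, 3.444), (0, 3.6)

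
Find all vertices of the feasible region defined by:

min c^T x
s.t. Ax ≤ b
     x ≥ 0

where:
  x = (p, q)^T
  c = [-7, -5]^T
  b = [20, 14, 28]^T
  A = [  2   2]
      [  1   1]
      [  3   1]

(0, 0), (9.333, 0), (9, 1), (0, 10)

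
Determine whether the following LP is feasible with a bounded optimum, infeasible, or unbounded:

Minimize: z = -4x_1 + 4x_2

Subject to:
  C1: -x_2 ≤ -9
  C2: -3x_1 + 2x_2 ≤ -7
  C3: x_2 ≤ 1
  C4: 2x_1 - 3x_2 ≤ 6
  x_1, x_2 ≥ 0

Infeasible (no feasible solution exists)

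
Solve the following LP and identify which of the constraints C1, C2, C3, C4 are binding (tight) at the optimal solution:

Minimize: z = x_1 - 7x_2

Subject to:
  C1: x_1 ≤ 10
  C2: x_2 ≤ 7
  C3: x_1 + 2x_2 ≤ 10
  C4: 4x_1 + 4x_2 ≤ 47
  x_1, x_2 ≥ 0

At x_1 = 0, x_2 = 5, compute slack b - a·x for each constraint:
  C1: 10 − 0 = 10  (slack)
  C2: 7 − 5 = 2  (slack)
  C3: 10 − 10 = 0  (binding)
  C4: 47 − 20 = 27  (slack)

Optimal: x_1 = 0, x_2 = 5
Binding: C3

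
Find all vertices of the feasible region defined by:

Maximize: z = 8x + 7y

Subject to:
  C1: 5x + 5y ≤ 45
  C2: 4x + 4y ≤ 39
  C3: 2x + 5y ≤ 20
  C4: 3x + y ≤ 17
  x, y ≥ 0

(0, 0), (5.667, 0), (5, 2), (0, 4)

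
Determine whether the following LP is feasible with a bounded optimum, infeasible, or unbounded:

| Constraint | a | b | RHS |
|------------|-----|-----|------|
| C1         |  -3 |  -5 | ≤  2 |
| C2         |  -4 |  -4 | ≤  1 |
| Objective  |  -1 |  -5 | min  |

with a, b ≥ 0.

Unbounded (objective can decrease without bound)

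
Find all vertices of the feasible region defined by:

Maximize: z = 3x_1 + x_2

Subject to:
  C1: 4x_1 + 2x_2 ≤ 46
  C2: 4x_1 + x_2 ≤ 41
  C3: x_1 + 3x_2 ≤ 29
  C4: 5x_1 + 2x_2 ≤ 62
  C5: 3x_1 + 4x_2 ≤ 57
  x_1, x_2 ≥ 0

(0, 0), (10.25, 0), (9, 5), (8, 7), (0, 9.667)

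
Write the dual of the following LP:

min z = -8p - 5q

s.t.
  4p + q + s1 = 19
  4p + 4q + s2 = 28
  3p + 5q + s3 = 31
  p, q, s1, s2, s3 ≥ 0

Primal min cᵀx s.t. Ax ≤ b, x ≥ 0  →  Dual max −bᵀy s.t. Aᵀy ≥ −c, y ≥ 0.

Maximize: z = -19y1 - 28y2 - 31y3

Subject to:
  4y1 + 4y2 + 3y3 ≥ 8
  y1 + 4y2 + 5y3 ≥ 5
  y1, y2, y3 ≥ 0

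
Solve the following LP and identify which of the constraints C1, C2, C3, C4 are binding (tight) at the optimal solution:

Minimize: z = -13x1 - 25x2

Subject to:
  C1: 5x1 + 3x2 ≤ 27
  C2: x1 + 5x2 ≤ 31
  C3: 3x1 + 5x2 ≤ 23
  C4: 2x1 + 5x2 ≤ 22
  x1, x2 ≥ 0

At x1 = 1, x2 = 4, compute slack b - a·x for each constraint:
  C1: 27 − 17 = 10  (slack)
  C2: 31 − 21 = 10  (slack)
  C3: 23 − 23 = 0  (binding)
  C4: 22 − 22 = 0  (binding)

Optimal: x1 = 1, x2 = 4
Binding: C3, C4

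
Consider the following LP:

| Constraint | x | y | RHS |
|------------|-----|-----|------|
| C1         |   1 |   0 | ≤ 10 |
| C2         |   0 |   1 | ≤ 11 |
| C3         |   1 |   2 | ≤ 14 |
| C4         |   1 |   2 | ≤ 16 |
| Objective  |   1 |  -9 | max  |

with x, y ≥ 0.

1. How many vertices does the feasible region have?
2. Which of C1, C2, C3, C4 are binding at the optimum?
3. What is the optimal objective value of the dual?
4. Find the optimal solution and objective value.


1. 4
2. C1
3. 10
4. x = 10, y = 0, z = 10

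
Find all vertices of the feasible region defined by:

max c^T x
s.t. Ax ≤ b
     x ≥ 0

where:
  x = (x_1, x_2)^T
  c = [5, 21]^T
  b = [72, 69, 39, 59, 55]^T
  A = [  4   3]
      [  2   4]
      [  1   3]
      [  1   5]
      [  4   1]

(0, 0), (13.75, 0), (11.62, 8.5), (11, 9.333), (9, 10), (0, 11.8)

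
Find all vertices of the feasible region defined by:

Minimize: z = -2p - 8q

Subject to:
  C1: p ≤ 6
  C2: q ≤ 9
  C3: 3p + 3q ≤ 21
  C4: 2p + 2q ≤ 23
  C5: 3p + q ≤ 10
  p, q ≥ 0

(0, 0), (3.333, 0), (1.5, 5.5), (0, 7)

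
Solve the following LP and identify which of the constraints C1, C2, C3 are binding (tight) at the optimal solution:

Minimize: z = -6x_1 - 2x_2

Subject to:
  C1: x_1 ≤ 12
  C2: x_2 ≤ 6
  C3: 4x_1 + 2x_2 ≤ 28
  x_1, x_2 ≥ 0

At x_1 = 7, x_2 = 0, compute slack b - a·x for each constraint:
  C1: 12 − 7 = 5  (slack)
  C2: 6 − 0 = 6  (slack)
  C3: 28 − 28 = 0  (binding)

Optimal: x_1 = 7, x_2 = 0
Binding: C3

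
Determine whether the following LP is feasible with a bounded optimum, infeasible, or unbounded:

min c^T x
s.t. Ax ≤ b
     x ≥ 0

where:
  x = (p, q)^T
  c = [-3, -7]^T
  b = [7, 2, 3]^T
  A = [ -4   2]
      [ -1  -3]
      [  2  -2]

Unbounded (objective can decrease without bound)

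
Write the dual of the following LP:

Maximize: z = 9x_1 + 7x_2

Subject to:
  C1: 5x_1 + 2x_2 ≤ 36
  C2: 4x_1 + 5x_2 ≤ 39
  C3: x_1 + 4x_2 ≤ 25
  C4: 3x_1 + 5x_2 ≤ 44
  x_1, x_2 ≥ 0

Primal max cᵀx s.t. Ax ≤ b, x ≥ 0  →  Dual min bᵀy s.t. Aᵀy ≥ c, y ≥ 0.

Minimize: z = 36y1 + 39y2 + 25y3 + 44y4

Subject to:
  5y1 + 4y2 + y3 + 3y4 ≥ 9
  2y1 + 5y2 + 4y3 + 5y4 ≥ 7
  y1, y2, y3, y4 ≥ 0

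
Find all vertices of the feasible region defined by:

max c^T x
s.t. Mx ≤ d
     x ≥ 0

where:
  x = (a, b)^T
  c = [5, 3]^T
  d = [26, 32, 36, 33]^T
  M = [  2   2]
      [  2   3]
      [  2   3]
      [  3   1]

(0, 0), (11, 0), (10, 3), (7, 6), (0, 10.67)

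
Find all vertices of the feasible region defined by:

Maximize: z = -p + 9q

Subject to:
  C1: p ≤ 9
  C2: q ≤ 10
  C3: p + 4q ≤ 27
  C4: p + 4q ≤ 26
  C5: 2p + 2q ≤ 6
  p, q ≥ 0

(0, 0), (3, 0), (0, 3)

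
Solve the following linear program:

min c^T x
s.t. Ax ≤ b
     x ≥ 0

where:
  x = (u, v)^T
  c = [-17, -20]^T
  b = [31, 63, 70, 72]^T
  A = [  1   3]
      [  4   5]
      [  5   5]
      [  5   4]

Evaluate the objective at each vertex of the feasible region:
  z(0, 0) = 0
  z(14, 0) = -238
  z(7, 7) = -259  ←
  z(4.857, 8.714) = -256.9
  z(0, 10.33) = -206.7
The minimum is at u = 7, v = 7.

u = 7, v = 7, z = -259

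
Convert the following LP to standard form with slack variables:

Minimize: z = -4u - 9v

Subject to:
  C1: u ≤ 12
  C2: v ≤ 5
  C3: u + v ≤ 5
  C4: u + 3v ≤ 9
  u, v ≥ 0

min z = -4u - 9v

s.t.
  u + s1 = 12
  v + s2 = 5
  u + v + s3 = 5
  u + 3v + s4 = 9
  u, v, s1, s2, s3, s4 ≥ 0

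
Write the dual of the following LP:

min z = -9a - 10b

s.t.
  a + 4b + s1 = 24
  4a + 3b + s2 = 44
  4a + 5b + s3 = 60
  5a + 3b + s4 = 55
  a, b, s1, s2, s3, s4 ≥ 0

Primal min cᵀx s.t. Ax ≤ b, x ≥ 0  →  Dual max −bᵀy s.t. Aᵀy ≥ −c, y ≥ 0.

Maximize: z = -24y1 - 44y2 - 60y3 - 55y4

Subject to:
  y1 + 4y2 + 4y3 + 5y4 ≥ 9
  4y1 + 3y2 + 5y3 + 3y4 ≥ 10
  y1, y2, y3, y4 ≥ 0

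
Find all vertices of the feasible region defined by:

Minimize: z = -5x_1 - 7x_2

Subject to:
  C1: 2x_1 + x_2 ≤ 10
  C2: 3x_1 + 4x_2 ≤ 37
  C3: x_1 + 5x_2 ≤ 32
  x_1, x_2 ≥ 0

(0, 0), (5, 0), (2, 6), (0, 6.4)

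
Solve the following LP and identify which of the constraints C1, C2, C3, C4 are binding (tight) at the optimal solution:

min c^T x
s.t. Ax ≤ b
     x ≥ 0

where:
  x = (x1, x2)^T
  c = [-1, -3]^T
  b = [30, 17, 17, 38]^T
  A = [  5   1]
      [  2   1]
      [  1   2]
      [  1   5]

At x1 = 3, x2 = 7, compute slack b - a·x for each constraint:
  C1: 30 − 22 = 8  (slack)
  C2: 17 − 13 = 4  (slack)
  C3: 17 − 17 = 0  (binding)
  C4: 38 − 38 = 0  (binding)

Optimal: x1 = 3, x2 = 7
Binding: C3, C4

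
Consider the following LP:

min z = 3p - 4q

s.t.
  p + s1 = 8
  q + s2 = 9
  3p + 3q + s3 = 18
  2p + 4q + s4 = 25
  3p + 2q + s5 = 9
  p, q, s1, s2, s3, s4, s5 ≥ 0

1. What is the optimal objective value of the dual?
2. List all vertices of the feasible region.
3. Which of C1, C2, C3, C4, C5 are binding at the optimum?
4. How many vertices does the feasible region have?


1. -18
2. (0, 0), (3, 0), (0, 4.5)
3. C5
4. 3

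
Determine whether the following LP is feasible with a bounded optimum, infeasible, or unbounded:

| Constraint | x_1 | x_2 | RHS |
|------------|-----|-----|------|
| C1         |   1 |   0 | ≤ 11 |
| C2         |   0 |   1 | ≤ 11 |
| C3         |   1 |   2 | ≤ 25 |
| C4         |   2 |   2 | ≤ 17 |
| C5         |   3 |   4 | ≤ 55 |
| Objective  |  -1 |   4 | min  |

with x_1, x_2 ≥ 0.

Feasible with a bounded optimal solution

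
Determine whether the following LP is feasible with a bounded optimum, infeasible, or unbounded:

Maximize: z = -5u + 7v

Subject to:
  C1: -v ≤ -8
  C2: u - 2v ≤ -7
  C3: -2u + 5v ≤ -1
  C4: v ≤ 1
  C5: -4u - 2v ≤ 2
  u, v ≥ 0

Infeasible (no feasible solution exists)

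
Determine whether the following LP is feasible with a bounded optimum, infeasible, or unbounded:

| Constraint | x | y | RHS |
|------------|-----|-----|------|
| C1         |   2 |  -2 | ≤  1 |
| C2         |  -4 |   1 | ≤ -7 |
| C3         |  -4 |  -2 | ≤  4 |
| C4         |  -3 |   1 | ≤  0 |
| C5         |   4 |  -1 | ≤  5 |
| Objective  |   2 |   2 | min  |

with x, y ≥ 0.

Infeasible (no feasible solution exists)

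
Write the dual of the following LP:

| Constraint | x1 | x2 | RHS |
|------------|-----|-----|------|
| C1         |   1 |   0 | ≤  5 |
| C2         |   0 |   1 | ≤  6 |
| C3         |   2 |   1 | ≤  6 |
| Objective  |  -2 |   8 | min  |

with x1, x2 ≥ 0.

Primal min cᵀx s.t. Ax ≤ b, x ≥ 0  →  Dual max −bᵀy s.t. Aᵀy ≥ −c, y ≥ 0.

Maximize: z = -5y1 - 6y2 - 6y3

Subject to:
  y1 + 2y3 ≥ 2
  y2 + y3 ≥ -8
  y1, y2, y3 ≥ 0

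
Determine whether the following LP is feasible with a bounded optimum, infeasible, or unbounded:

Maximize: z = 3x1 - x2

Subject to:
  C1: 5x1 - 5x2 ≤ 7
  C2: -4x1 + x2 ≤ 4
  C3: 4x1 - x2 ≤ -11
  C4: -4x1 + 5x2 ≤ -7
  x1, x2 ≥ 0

Infeasible (no feasible solution exists)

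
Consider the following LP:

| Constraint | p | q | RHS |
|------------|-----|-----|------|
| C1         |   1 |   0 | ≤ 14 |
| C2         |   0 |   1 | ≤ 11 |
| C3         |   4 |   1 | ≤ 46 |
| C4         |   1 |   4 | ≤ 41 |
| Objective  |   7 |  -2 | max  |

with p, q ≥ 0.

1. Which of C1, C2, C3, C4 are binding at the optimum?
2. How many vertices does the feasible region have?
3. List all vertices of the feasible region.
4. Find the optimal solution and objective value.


1. C3
2. 4
3. (0, 0), (11.5, 0), (9.533, 7.867), (0, 10.25)
4. p = 11.5, q = 0, z = 80.5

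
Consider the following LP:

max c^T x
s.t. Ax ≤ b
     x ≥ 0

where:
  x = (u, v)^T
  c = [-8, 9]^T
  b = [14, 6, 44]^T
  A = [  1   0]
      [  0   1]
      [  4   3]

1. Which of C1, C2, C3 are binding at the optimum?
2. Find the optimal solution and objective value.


1. C2
2. u = 0, v = 6, z = 54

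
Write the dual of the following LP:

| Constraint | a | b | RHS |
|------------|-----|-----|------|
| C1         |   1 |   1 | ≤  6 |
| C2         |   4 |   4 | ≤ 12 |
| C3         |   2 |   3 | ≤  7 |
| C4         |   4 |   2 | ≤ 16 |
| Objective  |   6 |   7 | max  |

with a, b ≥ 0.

Primal max cᵀx s.t. Ax ≤ b, x ≥ 0  →  Dual min bᵀy s.t. Aᵀy ≥ c, y ≥ 0.

Minimize: z = 6y1 + 12y2 + 7y3 + 16y4

Subject to:
  y1 + 4y2 + 2y3 + 4y4 ≥ 6
  y1 + 4y2 + 3y3 + 2y4 ≥ 7
  y1, y2, y3, y4 ≥ 0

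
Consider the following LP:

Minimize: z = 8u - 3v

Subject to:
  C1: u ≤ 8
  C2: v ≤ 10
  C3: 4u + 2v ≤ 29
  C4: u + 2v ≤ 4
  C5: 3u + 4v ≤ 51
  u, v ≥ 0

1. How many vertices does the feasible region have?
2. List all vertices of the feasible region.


1. 3
2. (0, 0), (4, 0), (0, 2)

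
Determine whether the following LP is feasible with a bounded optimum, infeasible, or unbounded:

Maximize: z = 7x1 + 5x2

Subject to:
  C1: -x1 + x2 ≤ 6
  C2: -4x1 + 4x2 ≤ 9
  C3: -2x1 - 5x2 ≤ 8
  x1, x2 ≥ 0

Unbounded (objective can increase without bound)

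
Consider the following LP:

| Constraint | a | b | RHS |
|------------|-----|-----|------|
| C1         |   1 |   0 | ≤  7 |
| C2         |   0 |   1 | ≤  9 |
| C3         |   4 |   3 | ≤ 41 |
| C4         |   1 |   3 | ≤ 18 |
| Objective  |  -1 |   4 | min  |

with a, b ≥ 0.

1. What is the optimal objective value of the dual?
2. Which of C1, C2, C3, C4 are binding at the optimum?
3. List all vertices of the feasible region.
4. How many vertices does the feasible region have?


1. -7
2. C1
3. (0, 0), (7, 0), (7, 3.667), (0, 6)
4. 4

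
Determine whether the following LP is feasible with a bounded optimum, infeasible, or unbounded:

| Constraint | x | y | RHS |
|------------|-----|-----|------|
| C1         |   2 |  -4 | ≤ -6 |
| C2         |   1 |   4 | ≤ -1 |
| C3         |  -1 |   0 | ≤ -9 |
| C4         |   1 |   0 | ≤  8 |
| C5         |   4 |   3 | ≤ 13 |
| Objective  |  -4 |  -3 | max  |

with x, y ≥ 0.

Infeasible (no feasible solution exists)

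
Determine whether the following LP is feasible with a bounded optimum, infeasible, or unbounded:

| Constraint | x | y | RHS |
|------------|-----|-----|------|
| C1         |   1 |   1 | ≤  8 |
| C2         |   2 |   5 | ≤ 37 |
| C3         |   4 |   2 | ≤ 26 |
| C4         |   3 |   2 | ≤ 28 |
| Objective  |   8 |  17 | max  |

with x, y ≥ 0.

Feasible with a bounded optimal solution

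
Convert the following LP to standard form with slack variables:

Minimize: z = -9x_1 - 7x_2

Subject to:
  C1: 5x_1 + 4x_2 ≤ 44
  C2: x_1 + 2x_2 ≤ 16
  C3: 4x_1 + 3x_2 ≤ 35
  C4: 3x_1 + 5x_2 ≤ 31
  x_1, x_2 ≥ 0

min z = -9x_1 - 7x_2

s.t.
  5x_1 + 4x_2 + s1 = 44
  x_1 + 2x_2 + s2 = 16
  4x_1 + 3x_2 + s3 = 35
  3x_1 + 5x_2 + s4 = 31
  x_1, x_2, s1, s2, s3, s4 ≥ 0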